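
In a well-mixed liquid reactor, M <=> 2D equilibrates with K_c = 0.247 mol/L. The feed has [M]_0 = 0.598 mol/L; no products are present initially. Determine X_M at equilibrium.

Let X = conversion of M; extent ξ = 0.598·X mol/L.
Concentrations: [M] = 0.598 − 0.598X; [D] = 1.2X.
K_c = [D]^2 / ([M]).
This equals 0.247 at X = 0.274 (the root in 0 < X < 1).

X = 0.274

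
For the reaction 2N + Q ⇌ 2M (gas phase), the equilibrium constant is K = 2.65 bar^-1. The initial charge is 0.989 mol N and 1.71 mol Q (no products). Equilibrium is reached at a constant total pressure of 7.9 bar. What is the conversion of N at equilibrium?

Let X = conversion of N (basis 0.989 mol N); extent of reaction ξ = 0.494X.
At extent ξ: n_N = 0.989 − 0.989X; n_Q = 1.71 − 0.494X; n_M = 0.989X.
Total moles n_T = 2.7 − 0.494X.
With p_i = (n_i/n_T)P, K = p_M^2 / (p_N^2 p_Q).
Equating to 2.65 bar^-1 and solving on 0 < X < 1: X = 0.776.

X = 0.776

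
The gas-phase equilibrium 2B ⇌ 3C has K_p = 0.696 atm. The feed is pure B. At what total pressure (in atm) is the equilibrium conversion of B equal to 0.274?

Let X = conversion of B (basis 1 mol B); extent of reaction ξ = 0.5X.
At extent ξ: n_B = 1 − X; n_C = 1.5X.
Summing: n_T = 1 + 0.5X.
K_p = p_C^3 / (p_B^2) with p_i = (n_i/n_T)·P.
At X = 0.274: the mole-fraction product g(X) = Π y_i^ν_i = 0.1158. Since K_p = g(X)·P^{1}, P = (K_p/g)^(1/1) = (0.696/0.1158)^(1/1) = 6.01 atm.

P = 6.01 atm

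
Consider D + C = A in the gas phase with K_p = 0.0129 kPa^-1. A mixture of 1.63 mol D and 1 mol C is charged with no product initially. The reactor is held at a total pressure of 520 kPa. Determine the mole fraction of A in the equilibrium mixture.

y_A = 0.405

Let X = conversion of C (basis 1 mol C); extent of reaction ξ = X.
Species balance: n_D = 1.63 − X; n_C = 1 − X; n_A = X.
Summing: n_T = 2.63 − X.
y_i = n_i/n_T, p_i = y_i·P. K_p = p_A / (p_D p_C).
Setting this equal to 0.0129 kPa^-1 and taking the physical root (0 < X < 1) gives X = 0.758.
Then n_A = 0.758, n_T = 1.87, so y_A = 0.405.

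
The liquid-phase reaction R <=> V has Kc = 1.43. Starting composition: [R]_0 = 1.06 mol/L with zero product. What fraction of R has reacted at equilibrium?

X = 0.588

Let X = conversion of R; extent ξ = 1.06·X mol/L.
Concentrations: [R] = 1.06 − 1.06X; [V] = 1.06X.
Kc = [V] / ([R]).
Setting equal to 1.43 and solving for X on (0,1) gives X = 0.588.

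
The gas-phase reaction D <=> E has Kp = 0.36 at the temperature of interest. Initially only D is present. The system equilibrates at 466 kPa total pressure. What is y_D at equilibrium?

y_D = 0.735

Let X = conversion of D (basis 1 mol D); extent of reaction ξ = X.
At extent ξ: n_D = 1 − X; n_E = X.
n_T stays at 1 (no change in mole number).
Mole fractions y_i = n_i/n_T; Kp = p_E / (p_D) with p_i = y_i·P.
Substituting and setting equal to 0.36 gives a polynomial in X; the root in (0,1) is X = 0.265.
Then n_D = 0.735, n_T = 1, so y_D = 0.735.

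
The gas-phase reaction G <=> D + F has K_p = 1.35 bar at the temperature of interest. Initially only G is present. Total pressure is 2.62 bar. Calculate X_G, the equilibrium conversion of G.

X = 0.583

Basis: 1 mol G initially; let X = conversion of G. Extent ξ = X.
Species balance: n_G = 1 − X; n_D = X; n_F = X.
Summing: n_T = 1 + X.
With p_i = (n_i/n_T)P, K_p = p_D p_F / (p_G).
Setting this equal to 1.35 bar and taking the physical root (0 < X < 1) gives X = 0.583.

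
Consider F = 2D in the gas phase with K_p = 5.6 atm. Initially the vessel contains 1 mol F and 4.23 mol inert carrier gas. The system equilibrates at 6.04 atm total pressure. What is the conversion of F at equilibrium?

Take 1 mol F as basis and let X be its fractional conversion, so ξ = X.
Moles: n_F = 1 − X; n_D = 2X; n_I = 4.23 (inert).
Total moles n_T = 5.23 + X.
With p_i = (n_i/n_T)P, K_p = p_D^2 / (p_F).
Equating to 5.6 atm and solving on 0 < X < 1: X = 0.671.

X = 0.671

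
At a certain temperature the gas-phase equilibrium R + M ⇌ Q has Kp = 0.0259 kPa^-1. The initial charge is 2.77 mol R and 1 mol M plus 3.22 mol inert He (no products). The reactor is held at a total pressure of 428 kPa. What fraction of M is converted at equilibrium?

Let X = conversion of M (basis 1 mol M); extent of reaction ξ = X.
Species balance: n_R = 2.77 − X; n_M = 1 − X; n_Q = X; n_I = 3.22 (inert).
n_T = Σnᵢ = 6.99 − X.
With p_i = (n_i/n_T)P, Kp = p_Q / (p_R p_M).
This yields a degree-2 equation in X; solving on (0,1), X = 0.780.

X = 0.780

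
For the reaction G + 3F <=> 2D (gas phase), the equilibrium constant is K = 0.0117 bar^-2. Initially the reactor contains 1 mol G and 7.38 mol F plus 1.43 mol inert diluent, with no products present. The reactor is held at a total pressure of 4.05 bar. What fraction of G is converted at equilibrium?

X = 0.320

Take 1 mol G as basis and let X be its fractional conversion, so ξ = X.
Moles: n_G = 1 − X; n_F = 7.38 − 3X; n_D = 2X; n_I = 1.43 (inert).
Total moles n_T = 9.81 − 2X.
y_i = n_i/n_T, p_i = y_i·P. K = p_D^2 / (p_G p_F^3).
Substituting and setting equal to 0.0117 bar^-2 gives a polynomial in X; the root in (0,1) is X = 0.320.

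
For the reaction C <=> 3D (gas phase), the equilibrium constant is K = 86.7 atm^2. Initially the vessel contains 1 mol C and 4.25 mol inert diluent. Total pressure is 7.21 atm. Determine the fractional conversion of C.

X = 0.815

Basis: 1 mol C initially; let X = conversion of C. Extent ξ = X.
Species balance: n_C = 1 − X; n_D = 3X; n_I = 4.25 (inert).
n_T = Σnᵢ = 5.25 + 2X.
Mole fractions y_i = n_i/n_T; K = p_D^3 / (p_C) with p_i = y_i·P.
This yields a degree-3 equation in X; solving on (0,1), X = 0.815.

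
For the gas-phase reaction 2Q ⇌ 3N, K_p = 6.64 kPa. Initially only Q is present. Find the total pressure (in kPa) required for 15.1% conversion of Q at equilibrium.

Basis: 1 mol Q initially; let X = conversion of Q. Extent ξ = 0.5X.
Mole table: n_Q = 1 − X; n_N = 1.5X.
Summing: n_T = 1 + 0.5X.
K_p = p_N^3 / (p_Q^2) with p_i = (n_i/n_T)·P.
At X = 0.151: the mole-fraction product g(X) = Π y_i^ν_i = 0.01499. Since K_p = g(X)·P^{1}, P = (K_p/g)^(1/1) = (6.64/0.01499)^(1/1) = 443 kPa.

P = 443 kPa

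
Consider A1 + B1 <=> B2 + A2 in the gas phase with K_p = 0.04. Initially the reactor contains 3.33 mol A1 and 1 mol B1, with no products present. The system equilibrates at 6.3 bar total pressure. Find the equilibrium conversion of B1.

Basis: 1 mol B1 initially; let X = conversion of B1. Extent ξ = X.
At extent ξ: n_A1 = 3.33 − X; n_B1 = 1 − X; n_B2 = X; n_A2 = X.
Total moles n_T = 4.33 (Δν = 0, constant).
With p_i = (n_i/n_T)P, K_p = p_B2 p_A2 / (p_A1 p_B1).
Equating to 0.04 and solving on 0 < X < 1: X = 0.293.

X = 0.293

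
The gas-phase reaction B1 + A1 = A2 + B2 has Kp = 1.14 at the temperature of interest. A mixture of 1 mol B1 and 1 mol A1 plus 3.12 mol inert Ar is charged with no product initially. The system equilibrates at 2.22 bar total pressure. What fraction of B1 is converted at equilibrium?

Basis: 1 mol B1 initially; let X = conversion of B1. Extent ξ = X.
Species balance: n_B1 = 1 − X; n_A1 = 1 − X; n_A2 = X; n_B2 = X; n_I = 3.12 (inert).
n_T stays at 5.12 (no change in mole number).
With p_i = (n_i/n_T)P, Kp = p_A2 p_B2 / (p_B1 p_A1).
This yields a degree-2 equation in X; solving on (0,1), X = 0.516.

X = 0.516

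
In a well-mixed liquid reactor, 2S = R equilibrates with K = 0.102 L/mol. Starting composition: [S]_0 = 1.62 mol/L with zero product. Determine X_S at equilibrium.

Let X = conversion of S; extent ξ = 1.62X/2 mol/L.
Concentrations: [S] = 1.62 − 1.62X; [R] = 0.81X.
K = [R] / ([S]^2).
Setting equal to 0.102 and solving for X on (0,1) gives X = 0.208.

X = 0.208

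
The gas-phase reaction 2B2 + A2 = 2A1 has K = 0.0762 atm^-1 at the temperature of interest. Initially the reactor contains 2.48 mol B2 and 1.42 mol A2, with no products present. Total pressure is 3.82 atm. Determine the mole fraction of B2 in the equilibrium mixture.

Basis: 2.48 mol B2 initially; let X = conversion of B2. Extent ξ = 1.24X.
At extent ξ: n_B2 = 2.48 − 2.48X; n_A2 = 1.42 − 1.24X; n_A1 = 2.48X.
n_T = Σnᵢ = 3.9 − 1.24X.
y_i = n_i/n_T, p_i = y_i·P. K = p_A1^2 / (p_B2^2 p_A2).
This yields a degree-3 equation in X; solving on (0,1), X = 0.232.
Then n_B2 = 1.9, n_T = 3.61, so y_B2 = 0.527.

y_B2 = 0.527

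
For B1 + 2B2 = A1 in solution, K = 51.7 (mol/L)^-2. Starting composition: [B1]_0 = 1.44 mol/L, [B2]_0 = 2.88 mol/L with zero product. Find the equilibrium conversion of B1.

X = 0.873

Let X = conversion of B1; extent ξ = 1.44·X mol/L.
Concentrations: [B1] = 1.44 − 1.44X; [B2] = 2.88 − 2.88X; [A1] = 1.44X.
K = [A1] / ([B1] [B2]^2).
Equating to 51.7 (mol/L)^-2: the physical root is X = 0.873.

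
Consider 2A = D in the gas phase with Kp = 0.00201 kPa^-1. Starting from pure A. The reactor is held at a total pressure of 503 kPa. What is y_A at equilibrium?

y_A = 0.616

Let X = conversion of A (basis 1 mol A); extent of reaction ξ = 0.5X.
Moles: n_A = 1 − X; n_D = 0.5X.
n_T = Σnᵢ = 1 − 0.5X.
y_i = n_i/n_T, p_i = y_i·P. Kp = p_D / (p_A^2).
This yields a degree-2 equation in X; solving on (0,1), X = 0.555.
Then n_A = 0.445, n_T = 0.723, so y_A = 0.616.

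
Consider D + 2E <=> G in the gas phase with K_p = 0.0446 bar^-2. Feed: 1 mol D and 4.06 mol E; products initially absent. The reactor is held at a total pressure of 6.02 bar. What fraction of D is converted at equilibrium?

Basis: 1 mol D initially; let X = conversion of D. Extent ξ = X.
At extent ξ: n_D = 1 − X; n_E = 4.06 − 2X; n_G = X.
Total moles n_T = 5.06 − 2X.
Mole fractions y_i = n_i/n_T; K_p = p_G / (p_D p_E^2) with p_i = y_i·P.
Substituting and setting equal to 0.0446 bar^-2 gives a polynomial in X; the root in (0,1) is X = 0.480.

X = 0.480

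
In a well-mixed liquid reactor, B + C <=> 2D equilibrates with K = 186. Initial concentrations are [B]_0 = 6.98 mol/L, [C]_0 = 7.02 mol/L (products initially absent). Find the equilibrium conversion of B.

X = 0.875

Let X = conversion of B; extent ξ = 6.98·X mol/L.
Concentrations: [B] = 6.98 − 6.98X; [C] = 7.02 − 6.98X; [D] = 14X.
K = [D]^2 / ([B] [C]).
Equating to 186: the physical root is X = 0.875.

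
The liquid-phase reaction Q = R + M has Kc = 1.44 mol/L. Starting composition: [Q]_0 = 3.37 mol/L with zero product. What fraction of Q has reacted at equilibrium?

X = 0.474

Let X = conversion of Q; extent ξ = 3.37·X mol/L.
Concentrations: [Q] = 3.37 − 3.37X; [R] = 3.37X; [M] = 3.37X.
Kc = [R] [M] / ([Q]).
This equals 1.44 at X = 0.474 (the root in 0 < X < 1).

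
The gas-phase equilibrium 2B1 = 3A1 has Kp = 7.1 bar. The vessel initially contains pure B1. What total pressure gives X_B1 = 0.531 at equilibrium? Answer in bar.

P = 3.91 bar

Basis: 1 mol B1 initially; let X = conversion of B1. Extent ξ = 0.5X.
At extent ξ: n_B1 = 1 − X; n_A1 = 1.5X.
Summing: n_T = 1 + 0.5X.
Kp = p_A1^3 / (p_B1^2) with p_i = (n_i/n_T)·P.
At X = 0.531: the mole-fraction product g(X) = Π y_i^ν_i = 1.815. Since Kp = g(X)·P^{1}, P = (Kp/g)^(1/1) = (7.1/1.815)^(1/1) = 3.91 bar.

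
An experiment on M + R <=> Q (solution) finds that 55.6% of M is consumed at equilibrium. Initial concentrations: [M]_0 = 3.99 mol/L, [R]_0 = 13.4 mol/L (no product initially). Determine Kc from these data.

Kc = 0.112 L/mol

Let X = conversion of M.
Concentrations: [M] = 3.99 − 3.99X; [R] = 13.4 − 3.99X; [Q] = 3.99X.
At X = 0.556: [M] = 1.77, [R] = 11.2, [Q] = 2.22.
Kc = [Q] / ([M] [R]) = 0.112 L/mol.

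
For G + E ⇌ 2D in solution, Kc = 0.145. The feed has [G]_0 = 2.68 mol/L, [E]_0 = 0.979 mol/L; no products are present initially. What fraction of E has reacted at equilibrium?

X = 0.258

Let X = conversion of E; extent ξ = 0.979·X mol/L.
Concentrations: [G] = 2.68 − 0.979X; [E] = 0.979 − 0.979X; [D] = 1.96X.
Kc = [D]^2 / ([G] [E]).
This equals 0.145 at X = 0.258 (the root in 0 < X < 1).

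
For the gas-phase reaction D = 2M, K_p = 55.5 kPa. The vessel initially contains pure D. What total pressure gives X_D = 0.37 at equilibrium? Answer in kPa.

P = 87.5 kPa

Take 1 mol D as basis and let X be its fractional conversion, so ξ = X.
Moles: n_D = 1 − X; n_M = 2X.
n_T = Σnᵢ = 1 + X.
K_p = p_M^2 / (p_D) with p_i = (n_i/n_T)·P.
At X = 0.37: the mole-fraction product g(X) = Π y_i^ν_i = 0.6345. Since K_p = g(X)·P^{1}, P = (K_p/g)^(1/1) = (55.5/0.6345)^(1/1) = 87.5 kPa.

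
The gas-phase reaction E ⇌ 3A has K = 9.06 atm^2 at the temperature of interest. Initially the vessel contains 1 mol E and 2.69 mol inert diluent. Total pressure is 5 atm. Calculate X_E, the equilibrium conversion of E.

X = 0.524

Basis: 1 mol E initially; let X = conversion of E. Extent ξ = X.
Mole table: n_E = 1 − X; n_A = 3X; n_I = 2.69 (inert).
Summing: n_T = 3.69 + 2X.
Mole fractions y_i = n_i/n_T; K = p_A^3 / (p_E) with p_i = y_i·P.
This yields a degree-3 equation in X; solving on (0,1), X = 0.524.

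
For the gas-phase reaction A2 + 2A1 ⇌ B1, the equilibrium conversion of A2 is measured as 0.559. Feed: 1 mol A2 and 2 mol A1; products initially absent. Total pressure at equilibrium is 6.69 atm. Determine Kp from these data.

Take 1 mol A2 as basis and let X be its fractional conversion, so ξ = X.
At extent ξ: n_A2 = 1 − X; n_A1 = 2 − 2X; n_B1 = X.
Summing: n_T = 3 − 2X.
At X = 0.559: n_A2 = 0.441, n_A1 = 0.882, n_B1 = 0.559, n_T = 1.88.
p_i = (n_i/n_T)·P. Kp = p_B1 / (p_A2 p_A1^2) = 0.129 atm^-2.

Kp = 0.129 atm^-2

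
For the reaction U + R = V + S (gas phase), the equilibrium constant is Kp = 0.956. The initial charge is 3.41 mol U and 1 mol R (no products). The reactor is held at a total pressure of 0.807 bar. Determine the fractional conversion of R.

X = 0.767

Let X = conversion of R (basis 1 mol R); extent of reaction ξ = X.
Species balance: n_U = 3.41 − X; n_R = 1 − X; n_V = X; n_S = X.
Total moles n_T = 4.41 (Δν = 0, constant).
Mole fractions y_i = n_i/n_T; Kp = p_V p_S / (p_U p_R) with p_i = y_i·P.
Substituting and setting equal to 0.956 gives a polynomial in X; the root in (0,1) is X = 0.767.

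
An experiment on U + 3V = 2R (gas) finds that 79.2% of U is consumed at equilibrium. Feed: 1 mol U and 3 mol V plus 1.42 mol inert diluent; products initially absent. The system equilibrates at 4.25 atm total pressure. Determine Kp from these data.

Kp = 40.4 atm^-2

Basis: 1 mol U initially; let X = conversion of U. Extent ξ = X.
Mole table: n_U = 1 − X; n_V = 3 − 3X; n_R = 2X; n_I = 1.42 (inert).
n_T = Σnᵢ = 5.42 − 2X.
At X = 0.792: n_U = 0.208, n_V = 0.624, n_R = 1.58, n_T = 3.84.
p_i = (n_i/n_T)·P. Kp = p_R^2 / (p_U p_V^3) = 40.4 atm^-2.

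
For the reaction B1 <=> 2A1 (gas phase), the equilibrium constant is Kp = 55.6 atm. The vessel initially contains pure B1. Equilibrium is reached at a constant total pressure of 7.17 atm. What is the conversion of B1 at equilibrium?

X = 0.812

Basis: 1 mol B1 initially; let X = conversion of B1. Extent ξ = X.
Moles: n_B1 = 1 − X; n_A1 = 2X.
Total moles n_T = 1 + X.
Mole fractions y_i = n_i/n_T; Kp = p_A1^2 / (p_B1) with p_i = y_i·P.
Equating to 55.6 atm and solving on 0 < X < 1: X = 0.812.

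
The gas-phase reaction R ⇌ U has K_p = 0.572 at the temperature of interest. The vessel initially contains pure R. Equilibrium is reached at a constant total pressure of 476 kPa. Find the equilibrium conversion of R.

Let X = conversion of R (basis 1 mol R); extent of reaction ξ = X.
Mole table: n_R = 1 − X; n_U = X.
Since Δν = 0, n_T = 1 throughout.
y_i = n_i/n_T, p_i = y_i·P. K_p = p_U / (p_R).
This yields a degree-1 equation in X; solving on (0,1), X = 0.364.

X = 0.364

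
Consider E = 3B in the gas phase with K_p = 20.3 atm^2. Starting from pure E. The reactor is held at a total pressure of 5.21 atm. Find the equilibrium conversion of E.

Take 1 mol E as basis and let X be its fractional conversion, so ξ = X.
Species balance: n_E = 1 − X; n_B = 3X.
Summing: n_T = 1 + 2X.
y_i = n_i/n_T, p_i = y_i·P. K_p = p_B^3 / (p_E).
Setting this equal to 20.3 atm^2 and taking the physical root (0 < X < 1) gives X = 0.376.

X = 0.376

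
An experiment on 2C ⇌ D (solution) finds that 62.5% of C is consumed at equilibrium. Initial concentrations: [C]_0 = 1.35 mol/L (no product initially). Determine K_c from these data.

K_c = 1.65 L/mol

Let X = conversion of C.
Concentrations: [C] = 1.35 − 1.35X; [D] = 0.675X.
At X = 0.625: [C] = 0.506, [D] = 0.422.
K_c = [D] / ([C]^2) = 1.65 L/mol.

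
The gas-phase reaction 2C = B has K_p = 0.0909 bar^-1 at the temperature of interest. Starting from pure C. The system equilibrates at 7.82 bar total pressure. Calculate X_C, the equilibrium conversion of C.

Take 1 mol C as basis and let X be its fractional conversion, so ξ = 0.5X.
Mole table: n_C = 1 − X; n_B = 0.5X.
Summing: n_T = 1 − 0.5X.
Mole fractions y_i = n_i/n_T; K_p = p_B / (p_C^2) with p_i = y_i·P.
Substituting and setting equal to 0.0909 bar^-1 gives a polynomial in X; the root in (0,1) is X = 0.490.

X = 0.490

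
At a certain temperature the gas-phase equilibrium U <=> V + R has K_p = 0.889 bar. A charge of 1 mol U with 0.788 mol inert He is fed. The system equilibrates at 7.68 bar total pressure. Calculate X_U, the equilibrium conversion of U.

Take 1 mol U as basis and let X be its fractional conversion, so ξ = X.
Mole table: n_U = 1 − X; n_V = X; n_R = X; n_I = 0.788 (inert).
Summing: n_T = 1.79 + X.
With p_i = (n_i/n_T)P, K_p = p_V p_R / (p_U).
This yields a degree-2 equation in X; solving on (0,1), X = 0.392.

X = 0.392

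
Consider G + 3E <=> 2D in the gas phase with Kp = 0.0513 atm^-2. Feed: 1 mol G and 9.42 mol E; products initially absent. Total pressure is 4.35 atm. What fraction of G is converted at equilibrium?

X = 0.651

Take 1 mol G as basis and let X be its fractional conversion, so ξ = X.
At extent ξ: n_G = 1 − X; n_E = 9.42 − 3X; n_D = 2X.
n_T = Σnᵢ = 10.4 − 2X.
y_i = n_i/n_T, p_i = y_i·P. Kp = p_D^2 / (p_G p_E^3).
This yields a degree-4 equation in X; solving on (0,1), X = 0.651.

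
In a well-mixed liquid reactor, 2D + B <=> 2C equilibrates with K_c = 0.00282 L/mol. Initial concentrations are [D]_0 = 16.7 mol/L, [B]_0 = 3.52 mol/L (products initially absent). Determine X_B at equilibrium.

Let X = conversion of B; extent ξ = 3.52·X mol/L.
Concentrations: [D] = 16.7 − 7.04X; [B] = 3.52 − 3.52X; [C] = 7.04X.
K_c = [C]^2 / ([D]^2 [B]).
Setting equal to 0.00282 and solving for X on (0,1) gives X = 0.195.

X = 0.195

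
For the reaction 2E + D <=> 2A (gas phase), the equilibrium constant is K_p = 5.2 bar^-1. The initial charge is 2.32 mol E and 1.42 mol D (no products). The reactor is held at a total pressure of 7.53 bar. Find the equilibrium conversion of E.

Basis: 2.32 mol E initially; let X = conversion of E. Extent ξ = 1.16X.
At extent ξ: n_E = 2.32 − 2.32X; n_D = 1.42 − 1.16X; n_A = 2.32X.
Total moles n_T = 3.74 − 1.16X.
Mole fractions y_i = n_i/n_T; K_p = p_A^2 / (p_E^2 p_D) with p_i = y_i·P.
Substituting and setting equal to 5.2 bar^-1 gives a polynomial in X; the root in (0,1) is X = 0.735.

X = 0.735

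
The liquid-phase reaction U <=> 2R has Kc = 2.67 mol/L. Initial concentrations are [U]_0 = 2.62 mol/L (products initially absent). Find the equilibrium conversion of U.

Let X = conversion of U; extent ξ = 2.62·X mol/L.
Concentrations: [U] = 2.62 − 2.62X; [R] = 5.24X.
Kc = [R]^2 / ([U]).
Setting equal to 2.67 and solving for X on (0,1) gives X = 0.393.

X = 0.393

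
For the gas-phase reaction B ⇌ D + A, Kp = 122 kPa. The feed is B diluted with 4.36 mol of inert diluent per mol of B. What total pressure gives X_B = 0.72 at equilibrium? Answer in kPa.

Basis: 1 mol B initially; let X = conversion of B. Extent ξ = X.
Moles: n_B = 1 − X; n_D = X; n_A = X; n_I = 4.36 (inert).
Summing: n_T = 5.36 + X.
Kp = p_D p_A / (p_B) with p_i = (n_i/n_T)·P.
At X = 0.72: the mole-fraction product g(X) = Π y_i^ν_i = 0.3045. Since Kp = g(X)·P^{1}, P = (Kp/g)^(1/1) = (122/0.3045)^(1/1) = 401 kPa.

P = 401 kPa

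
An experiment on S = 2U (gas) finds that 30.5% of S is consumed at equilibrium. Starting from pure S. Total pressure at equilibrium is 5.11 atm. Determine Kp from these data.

Let X = conversion of S (basis 1 mol S); extent of reaction ξ = X.
Moles: n_S = 1 − X; n_U = 2X.
Summing: n_T = 1 + X.
At X = 0.305: n_S = 0.695, n_U = 0.61, n_T = 1.31.
p_i = (n_i/n_T)·P. Kp = p_U^2 / (p_S) = 2.1 atm.

Kp = 2.1 atm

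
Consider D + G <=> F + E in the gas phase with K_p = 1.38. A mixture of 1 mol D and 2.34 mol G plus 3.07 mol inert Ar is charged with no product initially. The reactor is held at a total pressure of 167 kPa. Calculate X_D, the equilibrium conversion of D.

Basis: 1 mol D initially; let X = conversion of D. Extent ξ = X.
Species balance: n_D = 1 − X; n_G = 2.34 − X; n_F = X; n_E = X; n_I = 3.07 (inert).
Total moles n_T = 6.41 (Δν = 0, constant).
Mole fractions y_i = n_i/n_T; K_p = p_F p_E / (p_D p_G) with p_i = y_i·P.
This yields a degree-2 equation in X; solving on (0,1), X = 0.747.

X = 0.747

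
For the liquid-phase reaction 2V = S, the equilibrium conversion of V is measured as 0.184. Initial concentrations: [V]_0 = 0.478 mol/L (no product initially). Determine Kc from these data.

Let X = conversion of V.
Concentrations: [V] = 0.478 − 0.478X; [S] = 0.239X.
At X = 0.184: [V] = 0.39, [S] = 0.044.
Kc = [S] / ([V]^2) = 0.289 L/mol.

Kc = 0.289 L/mol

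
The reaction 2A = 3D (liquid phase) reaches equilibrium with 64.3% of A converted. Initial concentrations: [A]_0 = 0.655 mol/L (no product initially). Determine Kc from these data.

Kc = 4.61 mol/L

Let X = conversion of A.
Concentrations: [A] = 0.655 − 0.655X; [D] = 0.983X.
At X = 0.643: [A] = 0.234, [D] = 0.632.
Kc = [D]^3 / ([A]^2) = 4.61 mol/L.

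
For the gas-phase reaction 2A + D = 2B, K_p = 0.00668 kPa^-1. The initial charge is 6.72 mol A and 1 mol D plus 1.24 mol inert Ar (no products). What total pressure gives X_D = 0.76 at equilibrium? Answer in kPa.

Take 1 mol D as basis and let X be its fractional conversion, so ξ = X.
At extent ξ: n_A = 6.72 − 2X; n_D = 1 − X; n_B = 2X; n_I = 1.24 (inert).
n_T = Σnᵢ = 8.96 − X.
K_p = p_B^2 / (p_A^2 p_D) with p_i = (n_i/n_T)·P.
At X = 0.76: the mole-fraction product g(X) = Π y_i^ν_i = 2.919. Since K_p = g(X)·P^{-1}, P = (g/K_p)^(1/1) = (2.919/0.00668)^(1/1) = 437 kPa.

P = 437 kPa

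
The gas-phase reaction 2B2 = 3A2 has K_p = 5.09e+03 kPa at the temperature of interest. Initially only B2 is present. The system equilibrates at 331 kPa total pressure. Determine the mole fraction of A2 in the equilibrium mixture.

y_A2 = 0.813

Let X = conversion of B2 (basis 1 mol B2); extent of reaction ξ = 0.5X.
Mole table: n_B2 = 1 − X; n_A2 = 1.5X.
Total moles n_T = 1 + 0.5X.
With p_i = (n_i/n_T)P, K_p = p_A2^3 / (p_B2^2).
Equating to 5.09e+03 kPa and solving on 0 < X < 1: X = 0.744.
Then n_A2 = 1.12, n_T = 1.37, so y_A2 = 0.813.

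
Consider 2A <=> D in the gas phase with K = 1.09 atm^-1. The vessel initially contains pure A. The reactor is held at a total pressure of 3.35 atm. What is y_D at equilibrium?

y_D = 0.596

Let X = conversion of A (basis 1 mol A); extent of reaction ξ = 0.5X.
Moles: n_A = 1 − X; n_D = 0.5X.
n_T = Σnᵢ = 1 − 0.5X.
With p_i = (n_i/n_T)P, K = p_D / (p_A^2).
This yields a degree-2 equation in X; solving on (0,1), X = 0.747.
Then n_D = 0.373, n_T = 0.627, so y_D = 0.596.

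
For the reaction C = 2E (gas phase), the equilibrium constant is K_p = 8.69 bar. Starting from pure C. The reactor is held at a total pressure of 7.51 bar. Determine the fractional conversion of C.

X = 0.474

Basis: 1 mol C initially; let X = conversion of C. Extent ξ = X.
Moles: n_C = 1 − X; n_E = 2X.
Total moles n_T = 1 + X.
Mole fractions y_i = n_i/n_T; K_p = p_E^2 / (p_C) with p_i = y_i·P.
Substituting and setting equal to 8.69 bar gives a polynomial in X; the root in (0,1) is X = 0.474.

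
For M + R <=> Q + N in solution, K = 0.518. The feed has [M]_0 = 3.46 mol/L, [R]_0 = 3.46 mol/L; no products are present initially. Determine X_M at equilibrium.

X = 0.419

Let X = conversion of M; extent ξ = 3.46·X mol/L.
Concentrations: [M] = 3.46 − 3.46X; [R] = 3.46 − 3.46X; [Q] = 3.46X; [N] = 3.46X.
K = [Q] [N] / ([M] [R]).
This equals 0.518 at X = 0.419 (the root in 0 < X < 1).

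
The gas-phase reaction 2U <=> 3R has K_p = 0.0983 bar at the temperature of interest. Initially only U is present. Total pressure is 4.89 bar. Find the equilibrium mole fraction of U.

y_U = 0.771

Let X = conversion of U (basis 1 mol U); extent of reaction ξ = 0.5X.
At extent ξ: n_U = 1 − X; n_R = 1.5X.
n_T = Σnᵢ = 1 + 0.5X.
With p_i = (n_i/n_T)P, K_p = p_R^3 / (p_U^2).
This yields a degree-3 equation in X; solving on (0,1), X = 0.165.
Then n_U = 0.835, n_T = 1.08, so y_U = 0.771.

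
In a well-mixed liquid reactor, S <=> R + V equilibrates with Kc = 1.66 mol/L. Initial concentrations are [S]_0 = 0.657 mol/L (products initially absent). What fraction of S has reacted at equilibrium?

X = 0.767

Let X = conversion of S; extent ξ = 0.657·X mol/L.
Concentrations: [S] = 0.657 − 0.657X; [R] = 0.657X; [V] = 0.657X.
Kc = [R] [V] / ([S]).
Equating to 1.66 mol/L: the physical root is X = 0.767.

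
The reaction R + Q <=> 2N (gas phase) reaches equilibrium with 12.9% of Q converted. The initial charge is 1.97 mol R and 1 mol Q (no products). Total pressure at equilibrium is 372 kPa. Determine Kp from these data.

Kp = 0.0415

Take 1 mol Q as basis and let X be its fractional conversion, so ξ = X.
At extent ξ: n_R = 1.97 − X; n_Q = 1 − X; n_N = 2X.
Total moles n_T = 2.97 (Δν = 0, constant).
At X = 0.129: n_R = 1.84, n_Q = 0.871, n_N = 0.258, n_T = 2.97.
p_i = (n_i/n_T)·P. Kp = p_N^2 / (p_R p_Q) = 0.0415.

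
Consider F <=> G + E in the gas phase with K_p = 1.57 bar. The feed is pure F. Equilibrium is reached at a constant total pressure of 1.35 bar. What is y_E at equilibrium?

y_E = 0.423

Let X = conversion of F (basis 1 mol F); extent of reaction ξ = X.
Moles: n_F = 1 − X; n_G = X; n_E = X.
Summing: n_T = 1 + X.
y_i = n_i/n_T, p_i = y_i·P. K_p = p_G p_E / (p_F).
Substituting and setting equal to 1.57 bar gives a polynomial in X; the root in (0,1) is X = 0.733.
Then n_E = 0.733, n_T = 1.73, so y_E = 0.423.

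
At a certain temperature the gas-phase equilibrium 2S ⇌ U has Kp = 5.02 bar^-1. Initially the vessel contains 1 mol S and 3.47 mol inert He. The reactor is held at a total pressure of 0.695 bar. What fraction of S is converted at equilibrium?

Take 1 mol S as basis and let X be its fractional conversion, so ξ = 0.5X.
At extent ξ: n_S = 1 − X; n_U = 0.5X; n_I = 3.47 (inert).
Summing: n_T = 4.47 − 0.5X.
y_i = n_i/n_T, p_i = y_i·P. Kp = p_U / (p_S^2).
Setting this equal to 5.02 bar^-1 and taking the physical root (0 < X < 1) gives X = 0.467.

X = 0.467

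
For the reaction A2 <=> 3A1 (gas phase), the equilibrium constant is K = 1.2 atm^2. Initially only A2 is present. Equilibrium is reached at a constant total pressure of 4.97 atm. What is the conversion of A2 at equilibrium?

Basis: 1 mol A2 initially; let X = conversion of A2. Extent ξ = X.
Moles: n_A2 = 1 − X; n_A1 = 3X.
Summing: n_T = 1 + 2X.
y_i = n_i/n_T, p_i = y_i·P. K = p_A1^3 / (p_A2).
This yields a degree-3 equation in X; solving on (0,1), X = 0.136.

X = 0.136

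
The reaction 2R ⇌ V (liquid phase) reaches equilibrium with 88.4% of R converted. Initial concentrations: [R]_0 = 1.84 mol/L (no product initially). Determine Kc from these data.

Let X = conversion of R.
Concentrations: [R] = 1.84 − 1.84X; [V] = 0.92X.
At X = 0.884: [R] = 0.213, [V] = 0.813.
Kc = [V] / ([R]^2) = 17.9 L/mol.

Kc = 17.9 L/mol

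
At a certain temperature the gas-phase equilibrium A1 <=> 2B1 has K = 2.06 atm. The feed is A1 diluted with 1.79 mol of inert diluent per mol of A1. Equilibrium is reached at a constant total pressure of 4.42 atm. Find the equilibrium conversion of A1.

X = 0.454

Take 1 mol A1 as basis and let X be its fractional conversion, so ξ = X.
Mole table: n_A1 = 1 − X; n_B1 = 2X; n_I = 1.79 (inert).
Summing: n_T = 2.79 + X.
y_i = n_i/n_T, p_i = y_i·P. K = p_B1^2 / (p_A1).
This yields a degree-2 equation in X; solving on (0,1), X = 0.454.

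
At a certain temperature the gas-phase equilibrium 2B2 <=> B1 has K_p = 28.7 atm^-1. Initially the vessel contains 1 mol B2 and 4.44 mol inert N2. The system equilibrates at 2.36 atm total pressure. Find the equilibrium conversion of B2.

X = 0.825

Let X = conversion of B2 (basis 1 mol B2); extent of reaction ξ = 0.5X.
Mole table: n_B2 = 1 − X; n_B1 = 0.5X; n_I = 4.44 (inert).
Total moles n_T = 5.44 − 0.5X.
Mole fractions y_i = n_i/n_T; K_p = p_B1 / (p_B2^2) with p_i = y_i·P.
Setting this equal to 28.7 atm^-1 and taking the physical root (0 < X < 1) gives X = 0.825.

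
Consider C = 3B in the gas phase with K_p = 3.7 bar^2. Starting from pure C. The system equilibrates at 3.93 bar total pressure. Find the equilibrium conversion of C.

Let X = conversion of C (basis 1 mol C); extent of reaction ξ = X.
Moles: n_C = 1 − X; n_B = 3X.
Summing: n_T = 1 + 2X.
y_i = n_i/n_T, p_i = y_i·P. K_p = p_B^3 / (p_C).
Setting this equal to 3.7 bar^2 and taking the physical root (0 < X < 1) gives X = 0.246.

X = 0.246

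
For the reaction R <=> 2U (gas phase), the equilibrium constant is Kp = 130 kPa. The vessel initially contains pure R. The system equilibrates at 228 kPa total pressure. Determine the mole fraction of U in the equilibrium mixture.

y_U = 0.522

Basis: 1 mol R initially; let X = conversion of R. Extent ξ = X.
Species balance: n_R = 1 − X; n_U = 2X.
Total moles n_T = 1 + X.
Mole fractions y_i = n_i/n_T; Kp = p_U^2 / (p_R) with p_i = y_i·P.
Equating to 130 kPa and solving on 0 < X < 1: X = 0.353.
Then n_U = 0.706, n_T = 1.35, so y_U = 0.522.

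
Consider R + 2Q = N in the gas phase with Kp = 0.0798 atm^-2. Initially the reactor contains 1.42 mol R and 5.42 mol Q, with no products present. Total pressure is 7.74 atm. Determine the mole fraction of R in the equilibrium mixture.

Basis: 1.42 mol R initially; let X = conversion of R. Extent ξ = 1.42X.
Mole table: n_R = 1.42 − 1.42X; n_Q = 5.42 − 2.84X; n_N = 1.42X.
Summing: n_T = 6.84 − 2.84X.
y_i = n_i/n_T, p_i = y_i·P. Kp = p_N / (p_R p_Q^2).
Substituting and setting equal to 0.0798 atm^-2 gives a polynomial in X; the root in (0,1) is X = 0.705.
Then n_R = 0.419, n_T = 4.84, so y_R = 0.087.

y_R = 0.087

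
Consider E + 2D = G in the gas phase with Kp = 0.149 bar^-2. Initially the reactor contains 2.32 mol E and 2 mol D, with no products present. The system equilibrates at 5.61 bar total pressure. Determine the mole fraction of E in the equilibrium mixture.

Take 2 mol D as basis and let X be its fractional conversion, so ξ = X.
Moles: n_E = 2.32 − X; n_D = 2 − 2X; n_G = X.
Total moles n_T = 4.32 − 2X.
With p_i = (n_i/n_T)P, Kp = p_G / (p_E p_D^2).
Setting this equal to 0.149 bar^-2 and taking the physical root (0 < X < 1) gives X = 0.579.
Then n_E = 1.74, n_T = 3.16, so y_E = 0.551.

y_E = 0.551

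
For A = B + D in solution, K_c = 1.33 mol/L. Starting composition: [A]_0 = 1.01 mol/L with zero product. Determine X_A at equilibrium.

Let X = conversion of A; extent ξ = 1.01·X mol/L.
Concentrations: [A] = 1.01 − 1.01X; [B] = 1.01X; [D] = 1.01X.
K_c = [B] [D] / ([A]).
This equals 1.33 at X = 0.665 (the root in 0 < X < 1).

X = 0.665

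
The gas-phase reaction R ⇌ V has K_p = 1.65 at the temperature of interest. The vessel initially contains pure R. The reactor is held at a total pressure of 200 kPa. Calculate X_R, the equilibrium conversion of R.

Basis: 1 mol R initially; let X = conversion of R. Extent ξ = X.
Moles: n_R = 1 − X; n_V = X.
Total moles n_T = 1 (Δν = 0, constant).
Mole fractions y_i = n_i/n_T; K_p = p_V / (p_R) with p_i = y_i·P.
Equating to 1.65 and solving on 0 < X < 1: X = 0.623.

X = 0.623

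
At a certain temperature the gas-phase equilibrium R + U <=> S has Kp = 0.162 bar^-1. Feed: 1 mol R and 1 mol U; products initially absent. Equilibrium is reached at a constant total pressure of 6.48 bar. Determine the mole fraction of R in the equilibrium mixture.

Let X = conversion of R (basis 1 mol R); extent of reaction ξ = X.
Moles: n_R = 1 − X; n_U = 1 − X; n_S = X.
n_T = Σnᵢ = 2 − X.
y_i = n_i/n_T, p_i = y_i·P. Kp = p_S / (p_R p_U).
Substituting and setting equal to 0.162 bar^-1 gives a polynomial in X; the root in (0,1) is X = 0.302.
Then n_R = 0.698, n_T = 1.7, so y_R = 0.411.

y_R = 0.411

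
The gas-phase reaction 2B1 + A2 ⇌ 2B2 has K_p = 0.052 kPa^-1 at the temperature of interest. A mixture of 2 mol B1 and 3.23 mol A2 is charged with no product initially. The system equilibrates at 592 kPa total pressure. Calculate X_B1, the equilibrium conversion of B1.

Let X = conversion of B1 (basis 2 mol B1); extent of reaction ξ = X.
Moles: n_B1 = 2 − 2X; n_A2 = 3.23 − X; n_B2 = 2X.
Total moles n_T = 5.23 − X.
With p_i = (n_i/n_T)P, K_p = p_B2^2 / (p_B1^2 p_A2).
Substituting and setting equal to 0.052 kPa^-1 gives a polynomial in X; the root in (0,1) is X = 0.804.

X = 0.804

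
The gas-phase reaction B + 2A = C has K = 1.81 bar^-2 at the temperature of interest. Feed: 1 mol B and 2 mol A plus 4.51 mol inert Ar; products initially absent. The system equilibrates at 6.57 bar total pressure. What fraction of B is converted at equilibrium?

Take 1 mol B as basis and let X be its fractional conversion, so ξ = X.
Moles: n_B = 1 − X; n_A = 2 − 2X; n_C = X; n_I = 4.51 (inert).
n_T = Σnᵢ = 7.51 − 2X.
With p_i = (n_i/n_T)P, K = p_C / (p_B p_A^2).
Substituting and setting equal to 1.81 bar^-2 gives a polynomial in X; the root in (0,1) is X = 0.579.

X = 0.579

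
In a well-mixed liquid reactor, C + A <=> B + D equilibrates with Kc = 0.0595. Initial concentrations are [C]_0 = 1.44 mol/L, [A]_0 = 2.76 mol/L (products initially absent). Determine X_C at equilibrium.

Let X = conversion of C; extent ξ = 1.44·X mol/L.
Concentrations: [C] = 1.44 − 1.44X; [A] = 2.76 − 1.44X; [B] = 1.44X; [D] = 1.44X.
Kc = [B] [D] / ([C] [A]).
Setting equal to 0.0595 and solving for X on (0,1) gives X = 0.268.

X = 0.268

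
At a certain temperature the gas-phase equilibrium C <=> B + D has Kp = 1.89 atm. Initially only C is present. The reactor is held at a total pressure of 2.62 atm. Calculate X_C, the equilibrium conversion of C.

Let X = conversion of C (basis 1 mol C); extent of reaction ξ = X.
Moles: n_C = 1 − X; n_B = X; n_D = X.
Total moles n_T = 1 + X.
Mole fractions y_i = n_i/n_T; Kp = p_B p_D / (p_C) with p_i = y_i·P.
This yields a degree-2 equation in X; solving on (0,1), X = 0.647.

X = 0.647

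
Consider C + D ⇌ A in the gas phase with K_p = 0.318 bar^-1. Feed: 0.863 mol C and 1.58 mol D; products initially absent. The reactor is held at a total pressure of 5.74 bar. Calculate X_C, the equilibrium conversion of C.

Take 0.863 mol C as basis and let X be its fractional conversion, so ξ = 0.863X.
Mole table: n_C = 0.863 − 0.863X; n_D = 1.58 − 0.863X; n_A = 0.863X.
Summing: n_T = 2.44 − 0.863X.
With p_i = (n_i/n_T)P, K_p = p_A / (p_C p_D).
Setting this equal to 0.318 bar^-1 and taking the physical root (0 < X < 1) gives X = 0.510.

X = 0.510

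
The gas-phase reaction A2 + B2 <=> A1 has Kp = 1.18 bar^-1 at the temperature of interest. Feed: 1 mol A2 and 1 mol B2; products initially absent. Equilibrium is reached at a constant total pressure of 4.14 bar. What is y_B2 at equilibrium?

Take 1 mol A2 as basis and let X be its fractional conversion, so ξ = X.
Mole table: n_A2 = 1 − X; n_B2 = 1 − X; n_A1 = X.
Total moles n_T = 2 − X.
y_i = n_i/n_T, p_i = y_i·P. Kp = p_A1 / (p_A2 p_B2).
Substituting and setting equal to 1.18 bar^-1 gives a polynomial in X; the root in (0,1) is X = 0.588.
Then n_B2 = 0.412, n_T = 1.41, so y_B2 = 0.292.

y_B2 = 0.292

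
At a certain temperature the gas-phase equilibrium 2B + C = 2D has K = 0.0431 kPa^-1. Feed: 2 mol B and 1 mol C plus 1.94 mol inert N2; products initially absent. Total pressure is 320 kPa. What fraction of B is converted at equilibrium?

Let X = conversion of B (basis 2 mol B); extent of reaction ξ = X.
Species balance: n_B = 2 − 2X; n_C = 1 − X; n_D = 2X; n_I = 1.94 (inert).
Total moles n_T = 4.94 − X.
Mole fractions y_i = n_i/n_T; K = p_D^2 / (p_B^2 p_C) with p_i = y_i·P.
This yields a degree-3 equation in X; solving on (0,1), X = 0.545.

X = 0.545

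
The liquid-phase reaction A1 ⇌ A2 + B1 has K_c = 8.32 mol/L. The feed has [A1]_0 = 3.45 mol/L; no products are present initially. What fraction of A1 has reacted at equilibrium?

Let X = conversion of A1; extent ξ = 3.45·X mol/L.
Concentrations: [A1] = 3.45 − 3.45X; [A2] = 3.45X; [B1] = 3.45X.
K_c = [A2] [B1] / ([A1]).
This equals 8.32 at X = 0.760 (the root in 0 < X < 1).

X = 0.760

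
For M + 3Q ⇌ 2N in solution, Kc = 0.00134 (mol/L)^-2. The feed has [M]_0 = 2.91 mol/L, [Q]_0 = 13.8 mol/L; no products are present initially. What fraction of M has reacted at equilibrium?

Let X = conversion of M; extent ξ = 2.91·X mol/L.
Concentrations: [M] = 2.91 − 2.91X; [Q] = 13.8 − 8.73X; [N] = 5.82X.
Kc = [N]^2 / ([M] [Q]^3).
Equating to 0.00134 (mol/L)^-2: the physical root is X = 0.322.

X = 0.322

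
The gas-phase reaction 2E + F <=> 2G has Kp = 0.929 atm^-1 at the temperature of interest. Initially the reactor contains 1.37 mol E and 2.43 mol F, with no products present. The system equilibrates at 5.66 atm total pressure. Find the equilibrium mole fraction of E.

Basis: 1.37 mol E initially; let X = conversion of E. Extent ξ = 0.685X.
Moles: n_E = 1.37 − 1.37X; n_F = 2.43 − 0.685X; n_G = 1.37X.
Summing: n_T = 3.8 − 0.685X.
y_i = n_i/n_T, p_i = y_i·P. Kp = p_G^2 / (p_E^2 p_F).
Substituting and setting equal to 0.929 atm^-1 gives a polynomial in X; the root in (0,1) is X = 0.638.
Then n_E = 0.495, n_T = 3.36, so y_E = 0.147.

y_E = 0.147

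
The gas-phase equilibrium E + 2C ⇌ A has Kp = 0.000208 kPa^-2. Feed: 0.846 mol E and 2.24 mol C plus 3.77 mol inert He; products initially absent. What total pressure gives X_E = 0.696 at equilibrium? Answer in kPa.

P = 561 kPa

Take 0.846 mol E as basis and let X be its fractional conversion, so ξ = 0.846X.
Species balance: n_E = 0.846 − 0.846X; n_C = 2.24 − 1.69X; n_A = 0.846X; n_I = 3.77 (inert).
Total moles n_T = 6.86 − 1.69X.
Kp = p_A / (p_E p_C^2) with p_i = (n_i/n_T)·P.
At X = 0.696: the mole-fraction product g(X) = Π y_i^ν_i = 65.41. Since Kp = g(X)·P^{-2}, P = (g/Kp)^(1/2) = (65.41/0.000208)^(1/2) = 561 kPa.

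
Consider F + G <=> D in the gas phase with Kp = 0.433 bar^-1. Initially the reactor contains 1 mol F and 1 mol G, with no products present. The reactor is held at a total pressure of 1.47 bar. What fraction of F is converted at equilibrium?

X = 0.218

Basis: 1 mol F initially; let X = conversion of F. Extent ξ = X.
At extent ξ: n_F = 1 − X; n_G = 1 − X; n_D = X.
Summing: n_T = 2 − X.
Mole fractions y_i = n_i/n_T; Kp = p_D / (p_F p_G) with p_i = y_i·P.
Equating to 0.433 bar^-1 and solving on 0 < X < 1: X = 0.218.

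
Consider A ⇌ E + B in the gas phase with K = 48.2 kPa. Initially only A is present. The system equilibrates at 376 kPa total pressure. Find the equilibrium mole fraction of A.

Take 1 mol A as basis and let X be its fractional conversion, so ξ = X.
At extent ξ: n_A = 1 − X; n_E = X; n_B = X.
n_T = Σnᵢ = 1 + X.
With p_i = (n_i/n_T)P, K = p_E p_B / (p_A).
Equating to 48.2 kPa and solving on 0 < X < 1: X = 0.337.
Then n_A = 0.663, n_T = 1.34, so y_A = 0.496.

y_A = 0.496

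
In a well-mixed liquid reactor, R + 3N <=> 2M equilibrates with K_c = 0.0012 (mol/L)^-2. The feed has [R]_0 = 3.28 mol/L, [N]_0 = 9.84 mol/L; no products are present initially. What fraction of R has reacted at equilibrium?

X = 0.192

Let X = conversion of R; extent ξ = 3.28·X mol/L.
Concentrations: [R] = 3.28 − 3.28X; [N] = 9.84 − 9.84X; [M] = 6.56X.
K_c = [M]^2 / ([R] [N]^3).
This equals 0.0012 at X = 0.192 (the root in 0 < X < 1).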